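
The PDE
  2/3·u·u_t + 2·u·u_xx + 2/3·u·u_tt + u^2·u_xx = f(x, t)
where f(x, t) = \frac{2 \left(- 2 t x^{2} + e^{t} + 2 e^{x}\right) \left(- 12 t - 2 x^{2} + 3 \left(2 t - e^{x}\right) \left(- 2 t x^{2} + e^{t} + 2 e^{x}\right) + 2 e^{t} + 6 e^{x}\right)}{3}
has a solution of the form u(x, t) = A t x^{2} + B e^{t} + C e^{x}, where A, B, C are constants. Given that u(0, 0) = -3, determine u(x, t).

Answer: u(x, t) = 2 t x^{2} - e^{t} - 2 e^{x}

Derivation:
Substitute the ansatz u = A t x^{2} + B e^{t} + C e^{x} into the left-hand side.
Derivatives of the ansatz:
  u_t = A x^{2} + B e^{t}
  u_xx = 2 A t + C e^{x}
  u_tt = B e^{t}
Term by term:
  2/3·u·u_t = \frac{2 A^{2} t x^{4}}{3} + \frac{2 A B t x^{2} e^{t}}{3} + \frac{2 A B x^{2} e^{t}}{3} + \frac{2 A C x^{2} e^{x}}{3} + \frac{2 B^{2} e^{2 t}}{3} + \frac{2 B C e^{t} e^{x}}{3}
  2·u·u_xx = 4 A^{2} t^{2} x^{2} + 4 A B t e^{t} + 2 A C t x^{2} e^{x} + 4 A C t e^{x} + 2 B C e^{t} e^{x} + 2 C^{2} e^{2 x}
  2/3·u·u_tt = \frac{2 A B t x^{2} e^{t}}{3} + \frac{2 B^{2} e^{2 t}}{3} + \frac{2 B C e^{t} e^{x}}{3}
  u^2·u_xx = 2 A^{3} t^{3} x^{4} + 4 A^{2} B t^{2} x^{2} e^{t} + A^{2} C t^{2} x^{4} e^{x} + 4 A^{2} C t^{2} x^{2} e^{x} + 2 A B^{2} t e^{2 t} + 2 A B C t x^{2} e^{t} e^{x} + 4 A B C t e^{t} e^{x} + 2 A C^{2} t x^{2} e^{2 x} + 2 A C^{2} t e^{2 x} + B^{2} C e^{2 t} e^{x} + 2 B C^{2} e^{t} e^{2 x} + C^{3} e^{3 x}
So the left-hand side equals
  2 A^{3} t^{3} x^{4} + 4 A^{2} B t^{2} x^{2} e^{t} + A^{2} C t^{2} x^{4} e^{x} + 4 A^{2} C t^{2} x^{2} e^{x} + 4 A^{2} t^{2} x^{2} + \frac{2 A^{2} t x^{4}}{3} + 2 A B^{2} t e^{2 t} + 2 A B C t x^{2} e^{t} e^{x} + 4 A B C t e^{t} e^{x} + \frac{4 A B t x^{2} e^{t}}{3} + 4 A B t e^{t} + \frac{2 A B x^{2} e^{t}}{3} + 2 A C^{2} t x^{2} e^{2 x} + 2 A C^{2} t e^{2 x} + 2 A C t x^{2} e^{x} + 4 A C t e^{x} + \frac{2 A C x^{2} e^{x}}{3} + B^{2} C e^{2 t} e^{x} + \frac{4 B^{2} e^{2 t}}{3} + 2 B C^{2} e^{t} e^{2 x} + \frac{10 B C e^{t} e^{x}}{3} + C^{3} e^{3 x} + 2 C^{2} e^{2 x}
This must equal f(x, t) identically; expanded, f = 16 t^{3} x^{4} - 8 t^{2} x^{4} e^{x} - 16 t^{2} x^{2} e^{t} - 32 t^{2} x^{2} e^{x} + 16 t^{2} x^{2} + \frac{8 t x^{4}}{3} + 8 t x^{2} e^{t} e^{x} - \frac{8 t x^{2} e^{t}}{3} + 16 t x^{2} e^{2 x} - 8 t x^{2} e^{x} + 4 t e^{2 t} + 16 t e^{t} e^{x} - 8 t e^{t} + 16 t e^{2 x} - 16 t e^{x} - \frac{4 x^{2} e^{t}}{3} - \frac{8 x^{2} e^{x}}{3} - 2 e^{2 t} e^{x} + \frac{4 e^{2 t}}{3} - 8 e^{t} e^{2 x} + \frac{20 e^{t} e^{x}}{3} - 8 e^{3 x} + 8 e^{2 x}.
Matching coefficients of the independent functions:
(each divided by its leading coefficient; functions giving the same equation are listed together)
  [t x^{4}, t^{2} x^{2}]:  A^{2} - 4 = 0
  [t e^{t}, x^{2} e^{t}, t x^{2} e^{t}]:  A B + 2 = 0
  [t e^{2 t}]:  A B^{2} - 2 = 0
  [t e^{x}, x^{2} e^{x}, t x^{2} e^{x}]:  A C + 4 = 0
  [t e^{2 x}, t x^{2} e^{2 x}]:  A C^{2} - 8 = 0
  [t^{3} x^{4}]:  A^{3} - 8 = 0
  [e^{t} e^{x}]:  B C - 2 = 0
  [e^{t} e^{2 x}]:  B C^{2} + 4 = 0
  [e^{2 t} e^{x}]:  B^{2} C + 2 = 0
  [t e^{t} e^{x}, t x^{2} e^{t} e^{x}]:  A B C - 4 = 0
  [t^{2} x^{2} e^{t}]:  A^{2} B + 4 = 0
  [t^{2} x^{2} e^{x}, t^{2} x^{4} e^{x}]:  A^{2} C + 8 = 0
  [e^{2 t}]:  B^{2} - 1 = 0
  [e^{2 x}]:  C^{2} - 4 = 0
  [e^{3 x}]:  C^{3} + 8 = 0
Solving: A = 2, B = -1, C = -2.
Check against the point condition:
  u(0, 0) = -3  ⟹  B + C = -3  ✓
Hence u(x, t) = 2 t x^{2} - e^{t} - 2 e^{x}.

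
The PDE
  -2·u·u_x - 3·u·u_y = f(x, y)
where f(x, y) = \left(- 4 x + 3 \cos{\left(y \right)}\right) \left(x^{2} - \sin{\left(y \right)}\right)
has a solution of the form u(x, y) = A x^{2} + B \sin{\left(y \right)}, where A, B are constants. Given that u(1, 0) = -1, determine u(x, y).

Substitute the ansatz u = A x^{2} + B \sin{\left(y \right)} into the left-hand side.
Derivatives of the ansatz:
  u_x = 2 A x
  u_y = B \cos{\left(y \right)}
Term by term:
  -2·u·u_x = - 4 A^{2} x^{3} - 4 A B x \sin{\left(y \right)}
  -3·u·u_y = - 3 A B x^{2} \cos{\left(y \right)} - 3 B^{2} \sin{\left(y \right)} \cos{\left(y \right)}
So the left-hand side equals
  - 4 A^{2} x^{3} - 3 A B x^{2} \cos{\left(y \right)} - 4 A B x \sin{\left(y \right)} - 3 B^{2} \sin{\left(y \right)} \cos{\left(y \right)}
This must equal f(x, y) identically; expanded, f = - 4 x^{3} + 3 x^{2} \cos{\left(y \right)} + 4 x \sin{\left(y \right)} - 3 \sin{\left(y \right)} \cos{\left(y \right)}.
Matching coefficients of the independent functions:
  [x^{3}]:  - 4 A^{2} = -4
  [x \sin{\left(y \right)}]:  - 4 A B = 4
  [x^{2} \cos{\left(y \right)}]:  - 3 A B = 3
  [\sin{\left(y \right)} \cos{\left(y \right)}]:  - 3 B^{2} = -3
These equations allow (A, B) = (-1, 1) or (1, -1).
Impose the point condition(s):
  u(1, 0) = -1  ⟹  A = -1
Only A = -1, B = 1 satisfies everything.
Hence u(x, y) = - x^{2} + \sin{\left(y \right)}.

Answer: u(x, y) = - x^{2} + \sin{\left(y \right)}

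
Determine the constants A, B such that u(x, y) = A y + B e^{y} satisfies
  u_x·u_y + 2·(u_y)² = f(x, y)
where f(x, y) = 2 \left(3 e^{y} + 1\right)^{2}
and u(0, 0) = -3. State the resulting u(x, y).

Substitute the ansatz u = A y + B e^{y} into the left-hand side.
Derivatives of the ansatz:
  u_x = 0
  u_y = A + B e^{y}
Term by term:
  u_x·u_y = 0
  2·(u_y)² = 2 A^{2} + 4 A B e^{y} + 2 B^{2} e^{2 y}
So the left-hand side equals
  2 A^{2} + 4 A B e^{y} + 2 B^{2} e^{2 y}
This must equal f(x, y) identically; expanded, f = 18 e^{2 y} + 12 e^{y} + 2.
Matching coefficients of the independent functions:
  [constant term]:  2 A^{2} = 2
  [e^{y}]:  4 A B = 12
  [e^{2 y}]:  2 B^{2} = 18
These equations allow (A, B) = (-1, -3) or (1, 3).
Impose the point condition(s):
  u(0, 0) = -3  ⟹  B = -3
Only A = -1, B = -3 satisfies everything.
Hence u(x, y) = - y - 3 e^{y}.

Answer: u(x, y) = - y - 3 e^{y}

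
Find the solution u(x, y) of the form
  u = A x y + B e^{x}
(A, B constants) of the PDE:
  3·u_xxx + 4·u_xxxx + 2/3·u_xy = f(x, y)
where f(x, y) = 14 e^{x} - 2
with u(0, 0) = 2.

Substitute the ansatz u = A x y + B e^{x} into the left-hand side.
Derivatives of the ansatz:
  u_xxx = B e^{x}
  u_xxxx = B e^{x}
  u_xy = A
Term by term:
  3·u_xxx = 3 B e^{x}
  4·u_xxxx = 4 B e^{x}
  2/3·u_xy = \frac{2 A}{3}
So the left-hand side equals
  \frac{2 A}{3} + 7 B e^{x}
This must equal f(x, y) = 14 e^{x} - 2 identically.
Matching coefficients of the independent functions:
  [constant term]:  \frac{2 A}{3} = -2
  [e^{x}]:  7 B = 14
Solving: A = -3, B = 2.
Check against the point condition:
  u(0, 0) = 2  ⟹  B = 2  ✓
Hence u(x, y) = - 3 x y + 2 e^{x}.

Answer: u(x, y) = - 3 x y + 2 e^{x}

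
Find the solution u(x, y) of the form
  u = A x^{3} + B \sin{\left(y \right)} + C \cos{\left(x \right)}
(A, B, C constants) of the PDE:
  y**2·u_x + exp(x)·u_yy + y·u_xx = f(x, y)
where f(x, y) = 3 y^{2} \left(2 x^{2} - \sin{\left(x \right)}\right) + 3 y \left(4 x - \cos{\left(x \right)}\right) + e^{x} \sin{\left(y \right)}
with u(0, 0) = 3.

Answer: u(x, y) = 2 x^{3} - \sin{\left(y \right)} + 3 \cos{\left(x \right)}

Derivation:
Substitute the ansatz u = A x^{3} + B \sin{\left(y \right)} + C \cos{\left(x \right)} into the left-hand side.
Derivatives of the ansatz:
  u_x = 3 A x^{2} - C \sin{\left(x \right)}
  u_yy = - B \sin{\left(y \right)}
  u_xx = 6 A x - C \cos{\left(x \right)}
Term by term:
  y**2·u_x = 3 A x^{2} y^{2} - C y^{2} \sin{\left(x \right)}
  exp(x)·u_yy = - B e^{x} \sin{\left(y \right)}
  y·u_xx = 6 A x y - C y \cos{\left(x \right)}
So the left-hand side equals
  3 A x^{2} y^{2} + 6 A x y - B e^{x} \sin{\left(y \right)} - C y^{2} \sin{\left(x \right)} - C y \cos{\left(x \right)}
This must equal f(x, y) identically; expanded, f = 6 x^{2} y^{2} + 12 x y - 3 y^{2} \sin{\left(x \right)} - 3 y \cos{\left(x \right)} + e^{x} \sin{\left(y \right)}.
Matching coefficients of the independent functions:
  [x y]:  6 A = 12
  [x^{2} y^{2}]:  3 A = 6
  [y \cos{\left(x \right)}, y^{2} \sin{\left(x \right)}]:  - C = -3
  [e^{x} \sin{\left(y \right)}]:  - B = 1
Solving: A = 2, B = -1, C = 3.
Check against the point condition:
  u(0, 0) = 3  ⟹  C = 3  ✓
Hence u(x, y) = 2 x^{3} - \sin{\left(y \right)} + 3 \cos{\left(x \right)}.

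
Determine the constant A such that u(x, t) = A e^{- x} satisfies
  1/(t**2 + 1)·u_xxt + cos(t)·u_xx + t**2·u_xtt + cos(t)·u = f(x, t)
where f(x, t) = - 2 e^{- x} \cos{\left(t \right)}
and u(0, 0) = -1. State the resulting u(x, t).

Substitute the ansatz u = A e^{- x} into the left-hand side.
Derivatives of the ansatz:
  u_xxt = 0
  u_xx = A e^{- x}
  u_xtt = 0
Term by term:
  1/(t**2 + 1)·u_xxt = 0
  cos(t)·u_xx = A e^{- x} \cos{\left(t \right)}
  t**2·u_xtt = 0
  cos(t)·u = A e^{- x} \cos{\left(t \right)}
So the left-hand side equals
  2 A e^{- x} \cos{\left(t \right)}
This must equal f(x, t) = - 2 e^{- x} \cos{\left(t \right)} identically.
Matching coefficients of the independent functions:
  [e^{- x} \cos{\left(t \right)}]:  2 A = -2
Solving: A = -1.
Check against the point condition:
  u(0, 0) = -1  ⟹  A = -1  ✓
Hence u(x, t) = - e^{- x}.

Answer: u(x, t) = - e^{- x}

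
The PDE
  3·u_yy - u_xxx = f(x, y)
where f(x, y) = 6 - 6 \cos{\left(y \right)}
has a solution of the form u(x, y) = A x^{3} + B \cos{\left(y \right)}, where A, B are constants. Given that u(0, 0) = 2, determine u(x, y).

Substitute the ansatz u = A x^{3} + B \cos{\left(y \right)} into the left-hand side.
Derivatives of the ansatz:
  u_yy = - B \cos{\left(y \right)}
  u_xxx = 6 A
Term by term:
  3·u_yy = - 3 B \cos{\left(y \right)}
  -u_xxx = - 6 A
So the left-hand side equals
  - 6 A - 3 B \cos{\left(y \right)}
This must equal f(x, y) = 6 - 6 \cos{\left(y \right)} identically.
Matching coefficients of the independent functions:
  [constant term]:  - 6 A = 6
  [\cos{\left(y \right)}]:  - 3 B = -6
Solving: A = -1, B = 2.
Check against the point condition:
  u(0, 0) = 2  ⟹  B = 2  ✓
Hence u(x, y) = - x^{3} + 2 \cos{\left(y \right)}.

Answer: u(x, y) = - x^{3} + 2 \cos{\left(y \right)}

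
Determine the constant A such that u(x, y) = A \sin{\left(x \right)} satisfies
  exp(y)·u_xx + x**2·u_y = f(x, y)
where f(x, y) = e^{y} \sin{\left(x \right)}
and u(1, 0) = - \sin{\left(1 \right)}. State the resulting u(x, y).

Substitute the ansatz u = A \sin{\left(x \right)} into the left-hand side.
Derivatives of the ansatz:
  u_xx = - A \sin{\left(x \right)}
  u_y = 0
Term by term:
  exp(y)·u_xx = - A e^{y} \sin{\left(x \right)}
  x**2·u_y = 0
So the left-hand side equals
  - A e^{y} \sin{\left(x \right)}
This must equal f(x, y) = e^{y} \sin{\left(x \right)} identically.
Matching coefficients of the independent functions:
  [e^{y} \sin{\left(x \right)}]:  - A = 1
Solving: A = -1.
Check against the point condition:
  u(1, 0) = - \sin{\left(1 \right)}  ⟹  A \sin{\left(1 \right)} = - \sin{\left(1 \right)}  ✓
Hence u(x, y) = - \sin{\left(x \right)}.

Answer: u(x, y) = - \sin{\left(x \right)}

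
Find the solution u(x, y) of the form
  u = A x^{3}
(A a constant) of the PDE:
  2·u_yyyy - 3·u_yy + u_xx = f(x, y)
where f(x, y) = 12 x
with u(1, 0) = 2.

Substitute the ansatz u = A x^{3} into the left-hand side.
Derivatives of the ansatz:
  u_yyyy = 0
  u_yy = 0
  u_xx = 6 A x
Term by term:
  2·u_yyyy = 0
  -3·u_yy = 0
  u_xx = 6 A x
So the left-hand side equals
  6 A x
This must equal f(x, y) = 12 x identically.
Matching coefficients of the independent functions:
  [x]:  6 A = 12
Solving: A = 2.
Check against the point condition:
  u(1, 0) = 2  ⟹  A = 2  ✓
Hence u(x, y) = 2 x^{3}.

Answer: u(x, y) = 2 x^{3}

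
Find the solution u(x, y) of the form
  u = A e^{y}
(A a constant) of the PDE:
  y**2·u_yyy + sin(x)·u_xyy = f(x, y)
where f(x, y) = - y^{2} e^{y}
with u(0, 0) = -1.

Substitute the ansatz u = A e^{y} into the left-hand side.
Derivatives of the ansatz:
  u_yyy = A e^{y}
  u_xyy = 0
Term by term:
  y**2·u_yyy = A y^{2} e^{y}
  sin(x)·u_xyy = 0
So the left-hand side equals
  A y^{2} e^{y}
This must equal f(x, y) = - y^{2} e^{y} identically.
Matching coefficients of the independent functions:
  [y^{2} e^{y}]:  A = -1
Solving: A = -1.
Check against the point condition:
  u(0, 0) = -1  ⟹  A = -1  ✓
Hence u(x, y) = - e^{y}.

Answer: u(x, y) = - e^{y}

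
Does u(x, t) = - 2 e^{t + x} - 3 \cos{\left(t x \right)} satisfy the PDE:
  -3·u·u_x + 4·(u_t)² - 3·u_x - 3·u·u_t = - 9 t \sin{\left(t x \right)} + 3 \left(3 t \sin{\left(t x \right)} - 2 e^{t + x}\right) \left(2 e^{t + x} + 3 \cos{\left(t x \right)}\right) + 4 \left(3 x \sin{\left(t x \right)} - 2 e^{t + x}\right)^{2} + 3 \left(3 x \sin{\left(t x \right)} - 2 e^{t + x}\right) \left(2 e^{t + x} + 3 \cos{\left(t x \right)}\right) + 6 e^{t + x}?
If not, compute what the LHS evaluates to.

Evaluate each term of the left-hand side for u = - 2 e^{t + x} - 3 \cos{\left(t x \right)}.
Derivatives:
  u_x = 3 t \sin{\left(t x \right)} - 2 e^{t} e^{x}
  u_t = 3 x \sin{\left(t x \right)} - 2 e^{t} e^{x}
Terms:
  -3·u·u_x = 3 \left(3 t \sin{\left(t x \right)} - 2 e^{t + x}\right) \left(2 e^{t + x} + 3 \cos{\left(t x \right)}\right)
  4·(u_t)² = 4 \left(3 x \sin{\left(t x \right)} - 2 e^{t + x}\right)^{2}
  -3·u_x = - 9 t \sin{\left(t x \right)} + 6 e^{t + x}
  -3·u·u_t = 3 \left(3 x \sin{\left(t x \right)} - 2 e^{t + x}\right) \left(2 e^{t + x} + 3 \cos{\left(t x \right)}\right)
Sum: LHS = - 9 t \sin{\left(t x \right)} + 3 \left(3 t \sin{\left(t x \right)} - 2 e^{t + x}\right) \left(2 e^{t + x} + 3 \cos{\left(t x \right)}\right) + 4 \left(3 x \sin{\left(t x \right)} - 2 e^{t + x}\right)^{2} + 3 \left(3 x \sin{\left(t x \right)} - 2 e^{t + x}\right) \left(2 e^{t + x} + 3 \cos{\left(t x \right)}\right) + 6 e^{t + x}
This is exactly the given right-hand side, so u is a solution.

Answer: Yes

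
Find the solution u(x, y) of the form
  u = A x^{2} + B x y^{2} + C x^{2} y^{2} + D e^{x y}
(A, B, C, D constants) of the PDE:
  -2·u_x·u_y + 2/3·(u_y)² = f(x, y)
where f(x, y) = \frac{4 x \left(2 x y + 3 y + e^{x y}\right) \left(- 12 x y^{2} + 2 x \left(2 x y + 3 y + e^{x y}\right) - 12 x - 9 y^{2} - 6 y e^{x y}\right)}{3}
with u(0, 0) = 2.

Answer: u(x, y) = 2 x^{2} y^{2} + 2 x^{2} + 3 x y^{2} + 2 e^{x y}

Derivation:
Substitute the ansatz u = A x^{2} + B x y^{2} + C x^{2} y^{2} + D e^{x y} into the left-hand side.
Derivatives of the ansatz:
  u_x = 2 A x + B y^{2} + 2 C x y^{2} + D y e^{x y}
  u_y = 2 B x y + 2 C x^{2} y + D x e^{x y}
Term by term:
  -2·u_x·u_y = - 8 A B x^{2} y - 8 A C x^{3} y - 4 A D x^{2} e^{x y} - 4 B^{2} x y^{3} - 12 B C x^{2} y^{3} - 6 B D x y^{2} e^{x y} - 8 C^{2} x^{3} y^{3} - 8 C D x^{2} y^{2} e^{x y} - 2 D^{2} x y e^{2 x y}
  2/3·(u_y)² = \frac{8 B^{2} x^{2} y^{2}}{3} + \frac{16 B C x^{3} y^{2}}{3} + \frac{8 B D x^{2} y e^{x y}}{3} + \frac{8 C^{2} x^{4} y^{2}}{3} + \frac{8 C D x^{3} y e^{x y}}{3} + \frac{2 D^{2} x^{2} e^{2 x y}}{3}
So the left-hand side equals
  - 8 A B x^{2} y - 8 A C x^{3} y - 4 A D x^{2} e^{x y} + \frac{8 B^{2} x^{2} y^{2}}{3} - 4 B^{2} x y^{3} + \frac{16 B C x^{3} y^{2}}{3} - 12 B C x^{2} y^{3} + \frac{8 B D x^{2} y e^{x y}}{3} - 6 B D x y^{2} e^{x y} + \frac{8 C^{2} x^{4} y^{2}}{3} - 8 C^{2} x^{3} y^{3} + \frac{8 C D x^{3} y e^{x y}}{3} - 8 C D x^{2} y^{2} e^{x y} + \frac{2 D^{2} x^{2} e^{2 x y}}{3} - 2 D^{2} x y e^{2 x y}
This must equal f(x, y) identically; expanded, f = \frac{32 x^{4} y^{2}}{3} - 32 x^{3} y^{3} + 32 x^{3} y^{2} + \frac{32 x^{3} y e^{x y}}{3} - 32 x^{3} y - 72 x^{2} y^{3} - 32 x^{2} y^{2} e^{x y} + 24 x^{2} y^{2} + 16 x^{2} y e^{x y} - 48 x^{2} y + \frac{8 x^{2} e^{2 x y}}{3} - 16 x^{2} e^{x y} - 36 x y^{3} - 36 x y^{2} e^{x y} - 8 x y e^{2 x y}.
Matching coefficients of the independent functions:
(each divided by its leading coefficient; functions giving the same equation are listed together)
  [x y^{3}, x^{2} y^{2}]:  B^{2} - 9 = 0
  [x^{2} y]:  A B - 6 = 0
  [x^{2} y^{3}, x^{3} y^{2}]:  B C - 6 = 0
  [x^{2} e^{x y}]:  A D - 4 = 0
  [x^{2} e^{2 x y}, x y e^{2 x y}]:  D^{2} - 4 = 0
  [x^{3} y]:  A C - 4 = 0
  [x^{3} y^{3}, x^{4} y^{2}]:  C^{2} - 4 = 0
  [x y^{2} e^{x y}, x^{2} y e^{x y}]:  B D - 6 = 0
  [x^{2} y^{2} e^{x y}, x^{3} y e^{x y}]:  C D - 4 = 0
These equations allow (A, B, C, D) = (-2, -3, -2, -2) or (2, 3, 2, 2).
Impose the point condition(s):
  u(0, 0) = 2  ⟹  D = 2
Only A = 2, B = 3, C = 2, D = 2 satisfies everything.
Hence u(x, y) = 2 x^{2} y^{2} + 2 x^{2} + 3 x y^{2} + 2 e^{x y}.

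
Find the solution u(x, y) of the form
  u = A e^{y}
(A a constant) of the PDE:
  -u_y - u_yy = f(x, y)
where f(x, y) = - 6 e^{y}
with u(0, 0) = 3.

Answer: u(x, y) = 3 e^{y}

Derivation:
Substitute the ansatz u = A e^{y} into the left-hand side.
Derivatives of the ansatz:
  u_y = A e^{y}
  u_yy = A e^{y}
Term by term:
  -u_y = - A e^{y}
  -u_yy = - A e^{y}
So the left-hand side equals
  - 2 A e^{y}
This must equal f(x, y) = - 6 e^{y} identically.
Matching coefficients of the independent functions:
  [e^{y}]:  - 2 A = -6
Solving: A = 3.
Check against the point condition:
  u(0, 0) = 3  ⟹  A = 3  ✓
Hence u(x, y) = 3 e^{y}.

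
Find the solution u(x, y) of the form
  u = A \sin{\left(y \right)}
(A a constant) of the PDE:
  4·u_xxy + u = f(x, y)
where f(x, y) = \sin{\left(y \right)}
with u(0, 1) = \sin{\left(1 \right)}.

Answer: u(x, y) = \sin{\left(y \right)}

Derivation:
Substitute the ansatz u = A \sin{\left(y \right)} into the left-hand side.
Derivatives of the ansatz:
  u_xxy = 0
Term by term:
  4·u_xxy = 0
  u = A \sin{\left(y \right)}
So the left-hand side equals
  A \sin{\left(y \right)}
This must equal f(x, y) = \sin{\left(y \right)} identically.
Matching coefficients of the independent functions:
  [\sin{\left(y \right)}]:  A = 1
Solving: A = 1.
Check against the point condition:
  u(0, 1) = \sin{\left(1 \right)}  ⟹  A \sin{\left(1 \right)} = \sin{\left(1 \right)}  ✓
Hence u(x, y) = \sin{\left(y \right)}.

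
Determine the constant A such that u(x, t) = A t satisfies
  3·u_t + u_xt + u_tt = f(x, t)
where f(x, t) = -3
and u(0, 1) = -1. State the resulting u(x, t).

Substitute the ansatz u = A t into the left-hand side.
Derivatives of the ansatz:
  u_t = A
  u_xt = 0
  u_tt = 0
Term by term:
  3·u_t = 3 A
  u_xt = 0
  u_tt = 0
So the left-hand side equals
  3 A
This must equal f(x, t) = -3 identically.
Matching coefficients of the independent functions:
  [constant term]:  3 A = -3
Solving: A = -1.
Check against the point condition:
  u(0, 1) = -1  ⟹  A = -1  ✓
Hence u(x, t) = - t.

Answer: u(x, t) = - t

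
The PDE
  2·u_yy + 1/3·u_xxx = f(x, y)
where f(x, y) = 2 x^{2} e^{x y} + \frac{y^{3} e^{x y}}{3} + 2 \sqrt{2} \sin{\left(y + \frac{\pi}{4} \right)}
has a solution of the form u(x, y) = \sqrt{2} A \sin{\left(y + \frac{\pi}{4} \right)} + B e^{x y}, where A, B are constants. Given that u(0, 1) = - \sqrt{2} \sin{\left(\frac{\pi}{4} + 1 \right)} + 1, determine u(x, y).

Substitute the ansatz u = \sqrt{2} A \sin{\left(y + \frac{\pi}{4} \right)} + B e^{x y} into the left-hand side.
Derivatives of the ansatz:
  u_yy = - \sqrt{2} A \sin{\left(y + \frac{\pi}{4} \right)} + B x^{2} e^{x y}
  u_xxx = B y^{3} e^{x y}
Term by term:
  2·u_yy = - 2 \sqrt{2} A \sin{\left(y + \frac{\pi}{4} \right)} + 2 B x^{2} e^{x y}
  1/3·u_xxx = \frac{B y^{3} e^{x y}}{3}
So the left-hand side equals
  - 2 \sqrt{2} A \sin{\left(y + \frac{\pi}{4} \right)} + 2 B x^{2} e^{x y} + \frac{B y^{3} e^{x y}}{3}
This must equal f(x, y) = 2 x^{2} e^{x y} + \frac{y^{3} e^{x y}}{3} + 2 \sqrt{2} \sin{\left(y + \frac{\pi}{4} \right)} identically.
Matching coefficients of the independent functions:
  [\sqrt{2} \sin{\left(y + \frac{\pi}{4} \right)}]:  - 2 A = 2
  [x^{2} e^{x y}]:  2 B = 2
  [y^{3} e^{x y}]:  \frac{B}{3} = \frac{1}{3}
Solving: A = -1, B = 1.
Check against the point condition:
  u(0, 1) = - \sqrt{2} \sin{\left(\frac{\pi}{4} + 1 \right)} + 1  ⟹  \sqrt{2} A \sin{\left(\frac{\pi}{4} + 1 \right)} + B = - \sqrt{2} \sin{\left(\frac{\pi}{4} + 1 \right)} + 1  ✓
Hence u(x, y) = e^{x y} - \sqrt{2} \sin{\left(y + \frac{\pi}{4} \right)}.

Answer: u(x, y) = e^{x y} - \sqrt{2} \sin{\left(y + \frac{\pi}{4} \right)}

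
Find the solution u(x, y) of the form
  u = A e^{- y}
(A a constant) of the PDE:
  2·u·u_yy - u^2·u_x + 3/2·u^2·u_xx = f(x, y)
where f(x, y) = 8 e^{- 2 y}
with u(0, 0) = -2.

Substitute the ansatz u = A e^{- y} into the left-hand side.
Derivatives of the ansatz:
  u_yy = A e^{- y}
  u_x = 0
  u_xx = 0
Term by term:
  2·u·u_yy = 2 A^{2} e^{- 2 y}
  -u^2·u_x = 0
  3/2·u^2·u_xx = 0
So the left-hand side equals
  2 A^{2} e^{- 2 y}
This must equal f(x, y) = 8 e^{- 2 y} identically.
Matching coefficients of the independent functions:
  [e^{- 2 y}]:  2 A^{2} = 8
These equations allow (A) = (-2) or (2).
Impose the point condition(s):
  u(0, 0) = -2  ⟹  A = -2
Only A = -2 satisfies everything.
Hence u(x, y) = - 2 e^{- y}.

Answer: u(x, y) = - 2 e^{- y}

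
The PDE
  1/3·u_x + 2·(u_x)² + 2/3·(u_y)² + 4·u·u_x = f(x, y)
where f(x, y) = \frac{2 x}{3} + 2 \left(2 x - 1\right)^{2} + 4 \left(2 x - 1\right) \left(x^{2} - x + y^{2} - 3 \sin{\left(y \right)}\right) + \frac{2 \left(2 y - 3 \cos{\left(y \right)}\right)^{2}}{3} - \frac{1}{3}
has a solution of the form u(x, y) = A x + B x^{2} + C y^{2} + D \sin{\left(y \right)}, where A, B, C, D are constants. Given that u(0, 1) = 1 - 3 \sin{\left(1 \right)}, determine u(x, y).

Substitute the ansatz u = A x + B x^{2} + C y^{2} + D \sin{\left(y \right)} into the left-hand side.
Derivatives of the ansatz:
  u_x = A + 2 B x
  u_y = 2 C y + D \cos{\left(y \right)}
Term by term:
  1/3·u_x = \frac{A}{3} + \frac{2 B x}{3}
  2·(u_x)² = 2 A^{2} + 8 A B x + 8 B^{2} x^{2}
  2/3·(u_y)² = \frac{8 C^{2} y^{2}}{3} + \frac{8 C D y \cos{\left(y \right)}}{3} + \frac{2 D^{2} \cos^{2}{\left(y \right)}}{3}
  4·u·u_x = 4 A^{2} x + 12 A B x^{2} + 4 A C y^{2} + 4 A D \sin{\left(y \right)} + 8 B^{2} x^{3} + 8 B C x y^{2} + 8 B D x \sin{\left(y \right)}
So the left-hand side equals
  4 A^{2} x + 2 A^{2} + 12 A B x^{2} + 8 A B x + 4 A C y^{2} + 4 A D \sin{\left(y \right)} + \frac{A}{3} + 8 B^{2} x^{3} + 8 B^{2} x^{2} + 8 B C x y^{2} + 8 B D x \sin{\left(y \right)} + \frac{2 B x}{3} + \frac{8 C^{2} y^{2}}{3} + \frac{8 C D y \cos{\left(y \right)}}{3} + \frac{2 D^{2} \cos^{2}{\left(y \right)}}{3}
This must equal f(x, y) identically; expanded, f = 8 x^{3} - 4 x^{2} + 8 x y^{2} - 24 x \sin{\left(y \right)} - \frac{10 x}{3} - \frac{4 y^{2}}{3} - 8 y \cos{\left(y \right)} + 12 \sin{\left(y \right)} + 6 \cos^{2}{\left(y \right)} + \frac{5}{3}.
Matching coefficients of the independent functions:
  [constant term]:  2 A^{2} + \frac{A}{3} = \frac{5}{3}
  [x]:  4 A^{2} + 8 A B + \frac{2 B}{3} = - \frac{10}{3}
  [x^{2}]:  12 A B + 8 B^{2} = -4
  [x^{3}]:  8 B^{2} = 8
  [y^{2}]:  4 A C + \frac{8 C^{2}}{3} = - \frac{4}{3}
  [x y^{2}]:  8 B C = 8
  [x \sin{\left(y \right)}]:  8 B D = -24
  [y \cos{\left(y \right)}]:  \frac{8 C D}{3} = -8
  [\sin{\left(y \right)}]:  4 A D = 12
  [\cos^{2}{\left(y \right)}]:  \frac{2 D^{2}}{3} = 6
Solving: A = -1, B = 1, C = 1, D = -3.
Check against the point condition:
  u(0, 1) = 1 - 3 \sin{\left(1 \right)}  ⟹  C + D \sin{\left(1 \right)} = 1 - 3 \sin{\left(1 \right)}  ✓
Hence u(x, y) = x^{2} - x + y^{2} - 3 \sin{\left(y \right)}.

Answer: u(x, y) = x^{2} - x + y^{2} - 3 \sin{\left(y \right)}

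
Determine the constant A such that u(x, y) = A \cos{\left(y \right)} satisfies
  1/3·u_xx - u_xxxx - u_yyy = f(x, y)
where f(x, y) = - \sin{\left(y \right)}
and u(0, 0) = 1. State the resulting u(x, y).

Substitute the ansatz u = A \cos{\left(y \right)} into the left-hand side.
Derivatives of the ansatz:
  u_xx = 0
  u_xxxx = 0
  u_yyy = A \sin{\left(y \right)}
Term by term:
  1/3·u_xx = 0
  -u_xxxx = 0
  -u_yyy = - A \sin{\left(y \right)}
So the left-hand side equals
  - A \sin{\left(y \right)}
This must equal f(x, y) = - \sin{\left(y \right)} identically.
Matching coefficients of the independent functions:
  [\sin{\left(y \right)}]:  - A = -1
Solving: A = 1.
Check against the point condition:
  u(0, 0) = 1  ⟹  A = 1  ✓
Hence u(x, y) = \cos{\left(y \right)}.

Answer: u(x, y) = \cos{\left(y \right)}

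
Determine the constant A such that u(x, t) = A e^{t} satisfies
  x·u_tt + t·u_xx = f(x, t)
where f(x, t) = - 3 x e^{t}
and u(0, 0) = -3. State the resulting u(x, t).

Substitute the ansatz u = A e^{t} into the left-hand side.
Derivatives of the ansatz:
  u_tt = A e^{t}
  u_xx = 0
Term by term:
  x·u_tt = A x e^{t}
  t·u_xx = 0
So the left-hand side equals
  A x e^{t}
This must equal f(x, t) = - 3 x e^{t} identically.
Matching coefficients of the independent functions:
  [x e^{t}]:  A = -3
Solving: A = -3.
Check against the point condition:
  u(0, 0) = -3  ⟹  A = -3  ✓
Hence u(x, t) = - 3 e^{t}.

Answer: u(x, t) = - 3 e^{t}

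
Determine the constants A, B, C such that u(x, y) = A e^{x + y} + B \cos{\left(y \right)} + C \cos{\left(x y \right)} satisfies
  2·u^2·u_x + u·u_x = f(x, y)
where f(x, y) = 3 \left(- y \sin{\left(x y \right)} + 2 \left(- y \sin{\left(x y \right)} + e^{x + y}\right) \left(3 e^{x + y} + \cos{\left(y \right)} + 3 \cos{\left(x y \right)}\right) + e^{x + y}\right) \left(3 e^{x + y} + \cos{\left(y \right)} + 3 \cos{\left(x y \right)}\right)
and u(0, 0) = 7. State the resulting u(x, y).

Substitute the ansatz u = A e^{x + y} + B \cos{\left(y \right)} + C \cos{\left(x y \right)} into the left-hand side.
Derivatives of the ansatz:
  u_x = A e^{x} e^{y} - C y \sin{\left(x y \right)}
Term by term:
  2·u^2·u_x = 2 A^{3} e^{3 x} e^{3 y} + 4 A^{2} B e^{2 x} e^{2 y} \cos{\left(y \right)} - 2 A^{2} C y e^{2 x} e^{2 y} \sin{\left(x y \right)} + 4 A^{2} C e^{2 x} e^{2 y} \cos{\left(x y \right)} + 2 A B^{2} e^{x} e^{y} \cos^{2}{\left(y \right)} - 4 A B C y e^{x} e^{y} \sin{\left(x y \right)} \cos{\left(y \right)} + 4 A B C e^{x} e^{y} \cos{\left(y \right)} \cos{\left(x y \right)} - 4 A C^{2} y e^{x} e^{y} \sin{\left(x y \right)} \cos{\left(x y \right)} + 2 A C^{2} e^{x} e^{y} \cos^{2}{\left(x y \right)} - 2 B^{2} C y \sin{\left(x y \right)} \cos^{2}{\left(y \right)} - 4 B C^{2} y \sin{\left(x y \right)} \cos{\left(y \right)} \cos{\left(x y \right)} - 2 C^{3} y \sin{\left(x y \right)} \cos^{2}{\left(x y \right)}
  u·u_x = A^{2} e^{2 x} e^{2 y} + A B e^{x} e^{y} \cos{\left(y \right)} - A C y e^{x} e^{y} \sin{\left(x y \right)} + A C e^{x} e^{y} \cos{\left(x y \right)} - B C y \sin{\left(x y \right)} \cos{\left(y \right)} - C^{2} y \sin{\left(x y \right)} \cos{\left(x y \right)}
So the left-hand side equals
  2 A^{3} e^{3 x} e^{3 y} + 4 A^{2} B e^{2 x} e^{2 y} \cos{\left(y \right)} - 2 A^{2} C y e^{2 x} e^{2 y} \sin{\left(x y \right)} + 4 A^{2} C e^{2 x} e^{2 y} \cos{\left(x y \right)} + A^{2} e^{2 x} e^{2 y} + 2 A B^{2} e^{x} e^{y} \cos^{2}{\left(y \right)} - 4 A B C y e^{x} e^{y} \sin{\left(x y \right)} \cos{\left(y \right)} + 4 A B C e^{x} e^{y} \cos{\left(y \right)} \cos{\left(x y \right)} + A B e^{x} e^{y} \cos{\left(y \right)} - 4 A C^{2} y e^{x} e^{y} \sin{\left(x y \right)} \cos{\left(x y \right)} + 2 A C^{2} e^{x} e^{y} \cos^{2}{\left(x y \right)} - A C y e^{x} e^{y} \sin{\left(x y \right)} + A C e^{x} e^{y} \cos{\left(x y \right)} - 2 B^{2} C y \sin{\left(x y \right)} \cos^{2}{\left(y \right)} - 4 B C^{2} y \sin{\left(x y \right)} \cos{\left(y \right)} \cos{\left(x y \right)} - B C y \sin{\left(x y \right)} \cos{\left(y \right)} - 2 C^{3} y \sin{\left(x y \right)} \cos^{2}{\left(x y \right)} - C^{2} y \sin{\left(x y \right)} \cos{\left(x y \right)}
This must equal f(x, y) identically; expanded, f = - 54 y e^{2 x} e^{2 y} \sin{\left(x y \right)} - 36 y e^{x} e^{y} \sin{\left(x y \right)} \cos{\left(y \right)} - 108 y e^{x} e^{y} \sin{\left(x y \right)} \cos{\left(x y \right)} - 9 y e^{x} e^{y} \sin{\left(x y \right)} - 6 y \sin{\left(x y \right)} \cos^{2}{\left(y \right)} - 36 y \sin{\left(x y \right)} \cos{\left(y \right)} \cos{\left(x y \right)} - 3 y \sin{\left(x y \right)} \cos{\left(y \right)} - 54 y \sin{\left(x y \right)} \cos^{2}{\left(x y \right)} - 9 y \sin{\left(x y \right)} \cos{\left(x y \right)} + 54 e^{3 x} e^{3 y} + 36 e^{2 x} e^{2 y} \cos{\left(y \right)} + 108 e^{2 x} e^{2 y} \cos{\left(x y \right)} + 9 e^{2 x} e^{2 y} + 6 e^{x} e^{y} \cos^{2}{\left(y \right)} + 36 e^{x} e^{y} \cos{\left(y \right)} \cos{\left(x y \right)} + 3 e^{x} e^{y} \cos{\left(y \right)} + 54 e^{x} e^{y} \cos^{2}{\left(x y \right)} + 9 e^{x} e^{y} \cos{\left(x y \right)}.
Matching coefficients of the independent functions:
(each divided by its leading coefficient; functions giving the same equation are listed together)
  [e^{2 x} e^{2 y}]:  A^{2} - 9 = 0
  [e^{3 x} e^{3 y}]:  A^{3} - 27 = 0
  [y \sin{\left(x y \right)} \cos{\left(y \right)}]:  B C - 3 = 0
  [y \sin{\left(x y \right)} \cos^{2}{\left(y \right)}]:  B^{2} C - 3 = 0
  [y \sin{\left(x y \right)} \cos{\left(x y \right)}]:  C^{2} - 9 = 0
  [y \sin{\left(x y \right)} \cos^{2}{\left(x y \right)}]:  C^{3} - 27 = 0
  [e^{x} e^{y} \cos{\left(y \right)}]:  A B - 3 = 0
  [e^{x} e^{y} \cos^{2}{\left(y \right)}]:  A B^{2} - 3 = 0
  [e^{x} e^{y} \cos{\left(x y \right)}, y e^{x} e^{y} \sin{\left(x y \right)}]:  A C - 9 = 0
  [e^{x} e^{y} \cos^{2}{\left(x y \right)}, y e^{x} e^{y} \sin{\left(x y \right)} \cos{\left(x y \right)}]:  A C^{2} - 27 = 0
  [e^{2 x} e^{2 y} \cos{\left(y \right)}]:  A^{2} B - 9 = 0
  [e^{2 x} e^{2 y} \cos{\left(x y \right)}, y e^{2 x} e^{2 y} \sin{\left(x y \right)}]:  A^{2} C - 27 = 0
  [y \sin{\left(x y \right)} \cos{\left(y \right)} \cos{\left(x y \right)}]:  B C^{2} - 9 = 0
  [e^{x} e^{y} \cos{\left(y \right)} \cos{\left(x y \right)}, y e^{x} e^{y} \sin{\left(x y \right)} \cos{\left(y \right)}]:  A B C - 9 = 0
Solving: A = 3, B = 1, C = 3.
Check against the point condition:
  u(0, 0) = 7  ⟹  A + B + C = 7  ✓
Hence u(x, y) = 3 e^{x + y} + \cos{\left(y \right)} + 3 \cos{\left(x y \right)}.

Answer: u(x, y) = 3 e^{x + y} + \cos{\left(y \right)} + 3 \cos{\left(x y \right)}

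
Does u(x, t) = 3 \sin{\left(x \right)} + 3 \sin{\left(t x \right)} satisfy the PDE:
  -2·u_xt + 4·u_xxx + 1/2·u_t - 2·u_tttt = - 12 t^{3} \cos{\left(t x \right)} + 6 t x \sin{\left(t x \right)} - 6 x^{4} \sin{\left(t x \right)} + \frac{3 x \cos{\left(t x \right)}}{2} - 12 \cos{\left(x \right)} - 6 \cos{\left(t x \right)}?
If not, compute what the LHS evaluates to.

Evaluate each term of the left-hand side for u = 3 \sin{\left(x \right)} + 3 \sin{\left(t x \right)}.
Derivatives:
  u_xt = - 3 t x \sin{\left(t x \right)} + 3 \cos{\left(t x \right)}
  u_xxx = - 3 t^{3} \cos{\left(t x \right)} - 3 \cos{\left(x \right)}
  u_t = 3 x \cos{\left(t x \right)}
  u_tttt = 3 x^{4} \sin{\left(t x \right)}
Terms:
  -2·u_xt = 6 t x \sin{\left(t x \right)} - 6 \cos{\left(t x \right)}
  4·u_xxx = - 12 t^{3} \cos{\left(t x \right)} - 12 \cos{\left(x \right)}
  1/2·u_t = \frac{3 x \cos{\left(t x \right)}}{2}
  -2·u_tttt = - 6 x^{4} \sin{\left(t x \right)}
Sum: LHS = - 12 t^{3} \cos{\left(t x \right)} + 6 t x \sin{\left(t x \right)} - 6 x^{4} \sin{\left(t x \right)} + \frac{3 x \cos{\left(t x \right)}}{2} - 12 \cos{\left(x \right)} - 6 \cos{\left(t x \right)}
This is exactly the given right-hand side, so u is a solution.

Answer: Yes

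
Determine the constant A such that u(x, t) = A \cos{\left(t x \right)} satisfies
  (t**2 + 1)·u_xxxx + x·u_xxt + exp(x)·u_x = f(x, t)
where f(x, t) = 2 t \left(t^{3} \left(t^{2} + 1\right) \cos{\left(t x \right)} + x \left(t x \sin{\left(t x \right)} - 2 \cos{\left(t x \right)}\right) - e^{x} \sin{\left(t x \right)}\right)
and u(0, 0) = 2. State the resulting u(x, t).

Answer: u(x, t) = 2 \cos{\left(t x \right)}

Derivation:
Substitute the ansatz u = A \cos{\left(t x \right)} into the left-hand side.
Derivatives of the ansatz:
  u_xxxx = A t^{4} \cos{\left(t x \right)}
  u_xxt = A t^{2} x \sin{\left(t x \right)} - 2 A t \cos{\left(t x \right)}
  u_x = - A t \sin{\left(t x \right)}
Term by term:
  (t**2 + 1)·u_xxxx = A t^{6} \cos{\left(t x \right)} + A t^{4} \cos{\left(t x \right)}
  x·u_xxt = A t^{2} x^{2} \sin{\left(t x \right)} - 2 A t x \cos{\left(t x \right)}
  exp(x)·u_x = - A t e^{x} \sin{\left(t x \right)}
So the left-hand side equals
  A t^{6} \cos{\left(t x \right)} + A t^{4} \cos{\left(t x \right)} + A t^{2} x^{2} \sin{\left(t x \right)} - 2 A t x \cos{\left(t x \right)} - A t e^{x} \sin{\left(t x \right)}
This must equal f(x, t) identically; expanded, f = 2 t^{6} \cos{\left(t x \right)} + 2 t^{4} \cos{\left(t x \right)} + 2 t^{2} x^{2} \sin{\left(t x \right)} - 4 t x \cos{\left(t x \right)} - 2 t e^{x} \sin{\left(t x \right)}.
Matching coefficients of the independent functions:
  [t^{4} \cos{\left(t x \right)}, t^{6} \cos{\left(t x \right)}, t^{2} x^{2} \sin{\left(t x \right)}]:  A = 2
  [t x \cos{\left(t x \right)}]:  - 2 A = -4
  [t e^{x} \sin{\left(t x \right)}]:  - A = -2
Solving: A = 2.
Check against the point condition:
  u(0, 0) = 2  ⟹  A = 2  ✓
Hence u(x, t) = 2 \cos{\left(t x \right)}.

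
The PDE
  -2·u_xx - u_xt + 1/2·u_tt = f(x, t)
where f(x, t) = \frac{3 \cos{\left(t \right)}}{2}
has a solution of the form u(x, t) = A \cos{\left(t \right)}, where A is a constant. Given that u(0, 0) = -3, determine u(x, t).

Answer: u(x, t) = - 3 \cos{\left(t \right)}

Derivation:
Substitute the ansatz u = A \cos{\left(t \right)} into the left-hand side.
Derivatives of the ansatz:
  u_xx = 0
  u_xt = 0
  u_tt = - A \cos{\left(t \right)}
Term by term:
  -2·u_xx = 0
  -u_xt = 0
  1/2·u_tt = - \frac{A \cos{\left(t \right)}}{2}
So the left-hand side equals
  - \frac{A \cos{\left(t \right)}}{2}
This must equal f(x, t) = \frac{3 \cos{\left(t \right)}}{2} identically.
Matching coefficients of the independent functions:
  [\cos{\left(t \right)}]:  - \frac{A}{2} = \frac{3}{2}
Solving: A = -3.
Check against the point condition:
  u(0, 0) = -3  ⟹  A = -3  ✓
Hence u(x, t) = - 3 \cos{\left(t \right)}.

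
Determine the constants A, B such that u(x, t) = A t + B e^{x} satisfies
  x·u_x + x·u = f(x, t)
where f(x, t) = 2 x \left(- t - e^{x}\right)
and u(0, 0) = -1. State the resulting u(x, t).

Substitute the ansatz u = A t + B e^{x} into the left-hand side.
Derivatives of the ansatz:
  u_x = B e^{x}
Term by term:
  x·u_x = B x e^{x}
  x·u = A t x + B x e^{x}
So the left-hand side equals
  A t x + 2 B x e^{x}
This must equal f(x, t) identically; expanded, f = - 2 t x - 2 x e^{x}.
Matching coefficients of the independent functions:
  [t x]:  A = -2
  [x e^{x}]:  2 B = -2
Solving: A = -2, B = -1.
Check against the point condition:
  u(0, 0) = -1  ⟹  B = -1  ✓
Hence u(x, t) = - 2 t - e^{x}.

Answer: u(x, t) = - 2 t - e^{x}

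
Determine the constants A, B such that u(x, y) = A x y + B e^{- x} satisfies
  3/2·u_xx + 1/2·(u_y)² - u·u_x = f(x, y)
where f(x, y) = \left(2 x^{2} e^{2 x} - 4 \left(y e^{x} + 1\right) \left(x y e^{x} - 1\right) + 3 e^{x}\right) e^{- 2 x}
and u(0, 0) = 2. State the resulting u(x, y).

Substitute the ansatz u = A x y + B e^{- x} into the left-hand side.
Derivatives of the ansatz:
  u_xx = B e^{- x}
  u_y = A x
  u_x = A y - B e^{- x}
Term by term:
  3/2·u_xx = \frac{3 B e^{- x}}{2}
  1/2·(u_y)² = \frac{A^{2} x^{2}}{2}
  -u·u_x = - A^{2} x y^{2} + A B x y e^{- x} - A B y e^{- x} + B^{2} e^{- 2 x}
So the left-hand side equals
  \frac{A^{2} x^{2}}{2} - A^{2} x y^{2} + A B x y e^{- x} - A B y e^{- x} + B^{2} e^{- 2 x} + \frac{3 B e^{- x}}{2}
This must equal f(x, y) identically; expanded, f = 2 x^{2} - 4 x y^{2} - 4 x y e^{- x} + 4 y e^{- x} + 3 e^{- x} + 4 e^{- 2 x}.
Matching coefficients of the independent functions:
  [x^{2}]:  \frac{A^{2}}{2} = 2
  [x y^{2}]:  - A^{2} = -4
  [y e^{- x}]:  - A B = 4
  [x y e^{- x}]:  A B = -4
  [e^{- 2 x}]:  B^{2} = 4
  [e^{- x}]:  \frac{3 B}{2} = 3
Solving: A = -2, B = 2.
Check against the point condition:
  u(0, 0) = 2  ⟹  B = 2  ✓
Hence u(x, y) = - 2 x y + 2 e^{- x}.

Answer: u(x, y) = - 2 x y + 2 e^{- x}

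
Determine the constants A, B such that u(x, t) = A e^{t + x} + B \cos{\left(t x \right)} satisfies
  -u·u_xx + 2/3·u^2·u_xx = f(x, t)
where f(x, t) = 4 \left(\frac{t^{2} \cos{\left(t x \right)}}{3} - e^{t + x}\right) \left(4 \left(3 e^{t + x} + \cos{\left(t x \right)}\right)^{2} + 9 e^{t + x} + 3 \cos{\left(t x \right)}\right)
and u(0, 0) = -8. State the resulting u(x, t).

Substitute the ansatz u = A e^{t + x} + B \cos{\left(t x \right)} into the left-hand side.
Derivatives of the ansatz:
  u_xx = A e^{t} e^{x} - B t^{2} \cos{\left(t x \right)}
Term by term:
  -u·u_xx = - A^{2} e^{2 t} e^{2 x} + A B t^{2} e^{t} e^{x} \cos{\left(t x \right)} - A B e^{t} e^{x} \cos{\left(t x \right)} + B^{2} t^{2} \cos^{2}{\left(t x \right)}
  2/3·u^2·u_xx = \frac{2 A^{3} e^{3 t} e^{3 x}}{3} - \frac{2 A^{2} B t^{2} e^{2 t} e^{2 x} \cos{\left(t x \right)}}{3} + \frac{4 A^{2} B e^{2 t} e^{2 x} \cos{\left(t x \right)}}{3} - \frac{4 A B^{2} t^{2} e^{t} e^{x} \cos^{2}{\left(t x \right)}}{3} + \frac{2 A B^{2} e^{t} e^{x} \cos^{2}{\left(t x \right)}}{3} - \frac{2 B^{3} t^{2} \cos^{3}{\left(t x \right)}}{3}
So the left-hand side equals
  \frac{2 A^{3} e^{3 t} e^{3 x}}{3} - \frac{2 A^{2} B t^{2} e^{2 t} e^{2 x} \cos{\left(t x \right)}}{3} + \frac{4 A^{2} B e^{2 t} e^{2 x} \cos{\left(t x \right)}}{3} - A^{2} e^{2 t} e^{2 x} - \frac{4 A B^{2} t^{2} e^{t} e^{x} \cos^{2}{\left(t x \right)}}{3} + \frac{2 A B^{2} e^{t} e^{x} \cos^{2}{\left(t x \right)}}{3} + A B t^{2} e^{t} e^{x} \cos{\left(t x \right)} - A B e^{t} e^{x} \cos{\left(t x \right)} - \frac{2 B^{3} t^{2} \cos^{3}{\left(t x \right)}}{3} + B^{2} t^{2} \cos^{2}{\left(t x \right)}
This must equal f(x, t) identically; expanded, f = 48 t^{2} e^{2 t} e^{2 x} \cos{\left(t x \right)} + 32 t^{2} e^{t} e^{x} \cos^{2}{\left(t x \right)} + 12 t^{2} e^{t} e^{x} \cos{\left(t x \right)} + \frac{16 t^{2} \cos^{3}{\left(t x \right)}}{3} + 4 t^{2} \cos^{2}{\left(t x \right)} - 144 e^{3 t} e^{3 x} - 96 e^{2 t} e^{2 x} \cos{\left(t x \right)} - 36 e^{2 t} e^{2 x} - 16 e^{t} e^{x} \cos^{2}{\left(t x \right)} - 12 e^{t} e^{x} \cos{\left(t x \right)}.
Matching coefficients of the independent functions:
  [t^{2} \cos^{2}{\left(t x \right)}]:  B^{2} = 4
  [t^{2} \cos^{3}{\left(t x \right)}]:  - \frac{2 B^{3}}{3} = \frac{16}{3}
  [e^{2 t} e^{2 x}]:  - A^{2} = -36
  [e^{3 t} e^{3 x}]:  \frac{2 A^{3}}{3} = -144
  [e^{t} e^{x} \cos{\left(t x \right)}]:  - A B = -12
  [e^{t} e^{x} \cos^{2}{\left(t x \right)}]:  \frac{2 A B^{2}}{3} = -16
  [e^{2 t} e^{2 x} \cos{\left(t x \right)}]:  \frac{4 A^{2} B}{3} = -96
  [t^{2} e^{t} e^{x} \cos{\left(t x \right)}]:  A B = 12
  [t^{2} e^{t} e^{x} \cos^{2}{\left(t x \right)}]:  - \frac{4 A B^{2}}{3} = 32
  [t^{2} e^{2 t} e^{2 x} \cos{\left(t x \right)}]:  - \frac{2 A^{2} B}{3} = 48
Solving: A = -6, B = -2.
Check against the point condition:
  u(0, 0) = -8  ⟹  A + B = -8  ✓
Hence u(x, t) = - 6 e^{t + x} - 2 \cos{\left(t x \right)}.

Answer: u(x, t) = - 6 e^{t + x} - 2 \cos{\left(t x \right)}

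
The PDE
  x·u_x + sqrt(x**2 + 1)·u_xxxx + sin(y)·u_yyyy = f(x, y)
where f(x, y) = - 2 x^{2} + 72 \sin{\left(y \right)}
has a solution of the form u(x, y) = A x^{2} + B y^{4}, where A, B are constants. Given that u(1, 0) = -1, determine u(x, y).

Substitute the ansatz u = A x^{2} + B y^{4} into the left-hand side.
Derivatives of the ansatz:
  u_x = 2 A x
  u_xxxx = 0
  u_yyyy = 24 B
Term by term:
  x·u_x = 2 A x^{2}
  sqrt(x**2 + 1)·u_xxxx = 0
  sin(y)·u_yyyy = 24 B \sin{\left(y \right)}
So the left-hand side equals
  2 A x^{2} + 24 B \sin{\left(y \right)}
This must equal f(x, y) = - 2 x^{2} + 72 \sin{\left(y \right)} identically.
Matching coefficients of the independent functions:
  [x^{2}]:  2 A = -2
  [\sin{\left(y \right)}]:  24 B = 72
Solving: A = -1, B = 3.
Check against the point condition:
  u(1, 0) = -1  ⟹  A = -1  ✓
Hence u(x, y) = - x^{2} + 3 y^{4}.

Answer: u(x, y) = - x^{2} + 3 y^{4}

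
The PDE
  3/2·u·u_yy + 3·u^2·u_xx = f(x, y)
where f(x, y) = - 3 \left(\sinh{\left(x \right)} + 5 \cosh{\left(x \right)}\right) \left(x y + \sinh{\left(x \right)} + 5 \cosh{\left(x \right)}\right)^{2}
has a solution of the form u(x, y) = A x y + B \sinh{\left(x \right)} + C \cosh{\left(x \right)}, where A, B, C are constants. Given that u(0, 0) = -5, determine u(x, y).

Answer: u(x, y) = - x y - \sinh{\left(x \right)} - 5 \cosh{\left(x \right)}

Derivation:
Substitute the ansatz u = A x y + B \sinh{\left(x \right)} + C \cosh{\left(x \right)} into the left-hand side.
Derivatives of the ansatz:
  u_yy = 0
  u_xx = B \sinh{\left(x \right)} + C \cosh{\left(x \right)}
Term by term:
  3/2·u·u_yy = 0
  3·u^2·u_xx = 3 A^{2} B x^{2} y^{2} \sinh{\left(x \right)} + 3 A^{2} C x^{2} y^{2} \cosh{\left(x \right)} + 6 A B^{2} x y \sinh^{2}{\left(x \right)} + 12 A B C x y \sinh{\left(x \right)} \cosh{\left(x \right)} + 6 A C^{2} x y \cosh^{2}{\left(x \right)} + 3 B^{3} \sinh^{3}{\left(x \right)} + 9 B^{2} C \sinh^{2}{\left(x \right)} \cosh{\left(x \right)} + 9 B C^{2} \sinh{\left(x \right)} \cosh^{2}{\left(x \right)} + 3 C^{3} \cosh^{3}{\left(x \right)}
So the left-hand side equals
  3 A^{2} B x^{2} y^{2} \sinh{\left(x \right)} + 3 A^{2} C x^{2} y^{2} \cosh{\left(x \right)} + 6 A B^{2} x y \sinh^{2}{\left(x \right)} + 12 A B C x y \sinh{\left(x \right)} \cosh{\left(x \right)} + 6 A C^{2} x y \cosh^{2}{\left(x \right)} + 3 B^{3} \sinh^{3}{\left(x \right)} + 9 B^{2} C \sinh^{2}{\left(x \right)} \cosh{\left(x \right)} + 9 B C^{2} \sinh{\left(x \right)} \cosh^{2}{\left(x \right)} + 3 C^{3} \cosh^{3}{\left(x \right)}
This must equal f(x, y) identically; expanded, f = - 3 x^{2} y^{2} \sinh{\left(x \right)} - 15 x^{2} y^{2} \cosh{\left(x \right)} - 6 x y \sinh^{2}{\left(x \right)} - 60 x y \sinh{\left(x \right)} \cosh{\left(x \right)} - 150 x y \cosh^{2}{\left(x \right)} - 3 \sinh^{3}{\left(x \right)} - 45 \sinh^{2}{\left(x \right)} \cosh{\left(x \right)} - 225 \sinh{\left(x \right)} \cosh^{2}{\left(x \right)} - 375 \cosh^{3}{\left(x \right)}.
Matching coefficients of the independent functions:
  [\sinh{\left(x \right)} \cosh^{2}{\left(x \right)}]:  9 B C^{2} = -225
  [\sinh^{2}{\left(x \right)} \cosh{\left(x \right)}]:  9 B^{2} C = -45
  [x y \sinh^{2}{\left(x \right)}]:  6 A B^{2} = -6
  [x y \cosh^{2}{\left(x \right)}]:  6 A C^{2} = -150
  [x^{2} y^{2} \sinh{\left(x \right)}]:  3 A^{2} B = -3
  [x^{2} y^{2} \cosh{\left(x \right)}]:  3 A^{2} C = -15
  [x y \sinh{\left(x \right)} \cosh{\left(x \right)}]:  12 A B C = -60
  [\sinh^{3}{\left(x \right)}]:  3 B^{3} = -3
  [\cosh^{3}{\left(x \right)}]:  3 C^{3} = -375
Solving: A = -1, B = -1, C = -5.
Check against the point condition:
  u(0, 0) = -5  ⟹  C = -5  ✓
Hence u(x, y) = - x y - \sinh{\left(x \right)} - 5 \cosh{\left(x \right)}.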